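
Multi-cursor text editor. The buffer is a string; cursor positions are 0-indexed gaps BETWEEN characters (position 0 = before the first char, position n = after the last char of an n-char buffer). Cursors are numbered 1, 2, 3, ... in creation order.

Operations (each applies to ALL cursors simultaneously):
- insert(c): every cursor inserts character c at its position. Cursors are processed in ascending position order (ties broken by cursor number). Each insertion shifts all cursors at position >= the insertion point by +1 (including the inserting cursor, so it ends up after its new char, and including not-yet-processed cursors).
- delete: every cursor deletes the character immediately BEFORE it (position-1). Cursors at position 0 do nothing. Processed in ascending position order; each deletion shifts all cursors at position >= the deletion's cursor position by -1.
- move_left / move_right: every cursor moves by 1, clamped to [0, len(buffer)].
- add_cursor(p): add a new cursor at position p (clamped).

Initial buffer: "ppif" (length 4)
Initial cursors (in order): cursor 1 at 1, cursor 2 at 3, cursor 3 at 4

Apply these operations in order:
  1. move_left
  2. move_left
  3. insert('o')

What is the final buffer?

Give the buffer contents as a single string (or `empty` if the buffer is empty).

After op 1 (move_left): buffer="ppif" (len 4), cursors c1@0 c2@2 c3@3, authorship ....
After op 2 (move_left): buffer="ppif" (len 4), cursors c1@0 c2@1 c3@2, authorship ....
After op 3 (insert('o')): buffer="opopoif" (len 7), cursors c1@1 c2@3 c3@5, authorship 1.2.3..

Answer: opopoif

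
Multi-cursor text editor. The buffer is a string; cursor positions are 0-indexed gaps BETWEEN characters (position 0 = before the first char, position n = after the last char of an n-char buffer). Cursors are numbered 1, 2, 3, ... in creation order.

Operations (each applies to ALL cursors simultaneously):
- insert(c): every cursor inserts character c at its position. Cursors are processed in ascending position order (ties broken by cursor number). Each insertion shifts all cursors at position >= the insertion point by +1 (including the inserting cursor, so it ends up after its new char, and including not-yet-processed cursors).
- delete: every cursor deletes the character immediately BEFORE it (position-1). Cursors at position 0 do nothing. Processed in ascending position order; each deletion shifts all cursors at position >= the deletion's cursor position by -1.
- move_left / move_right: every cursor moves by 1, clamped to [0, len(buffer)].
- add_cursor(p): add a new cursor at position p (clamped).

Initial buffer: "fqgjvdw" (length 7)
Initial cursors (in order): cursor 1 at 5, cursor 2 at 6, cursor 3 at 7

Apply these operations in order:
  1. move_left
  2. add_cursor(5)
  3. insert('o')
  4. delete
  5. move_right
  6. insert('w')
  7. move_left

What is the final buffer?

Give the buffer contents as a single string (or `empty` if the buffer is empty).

Answer: fqgjvwdwwww

Derivation:
After op 1 (move_left): buffer="fqgjvdw" (len 7), cursors c1@4 c2@5 c3@6, authorship .......
After op 2 (add_cursor(5)): buffer="fqgjvdw" (len 7), cursors c1@4 c2@5 c4@5 c3@6, authorship .......
After op 3 (insert('o')): buffer="fqgjovoodow" (len 11), cursors c1@5 c2@8 c4@8 c3@10, authorship ....1.24.3.
After op 4 (delete): buffer="fqgjvdw" (len 7), cursors c1@4 c2@5 c4@5 c3@6, authorship .......
After op 5 (move_right): buffer="fqgjvdw" (len 7), cursors c1@5 c2@6 c4@6 c3@7, authorship .......
After op 6 (insert('w')): buffer="fqgjvwdwwww" (len 11), cursors c1@6 c2@9 c4@9 c3@11, authorship .....1.24.3
After op 7 (move_left): buffer="fqgjvwdwwww" (len 11), cursors c1@5 c2@8 c4@8 c3@10, authorship .....1.24.3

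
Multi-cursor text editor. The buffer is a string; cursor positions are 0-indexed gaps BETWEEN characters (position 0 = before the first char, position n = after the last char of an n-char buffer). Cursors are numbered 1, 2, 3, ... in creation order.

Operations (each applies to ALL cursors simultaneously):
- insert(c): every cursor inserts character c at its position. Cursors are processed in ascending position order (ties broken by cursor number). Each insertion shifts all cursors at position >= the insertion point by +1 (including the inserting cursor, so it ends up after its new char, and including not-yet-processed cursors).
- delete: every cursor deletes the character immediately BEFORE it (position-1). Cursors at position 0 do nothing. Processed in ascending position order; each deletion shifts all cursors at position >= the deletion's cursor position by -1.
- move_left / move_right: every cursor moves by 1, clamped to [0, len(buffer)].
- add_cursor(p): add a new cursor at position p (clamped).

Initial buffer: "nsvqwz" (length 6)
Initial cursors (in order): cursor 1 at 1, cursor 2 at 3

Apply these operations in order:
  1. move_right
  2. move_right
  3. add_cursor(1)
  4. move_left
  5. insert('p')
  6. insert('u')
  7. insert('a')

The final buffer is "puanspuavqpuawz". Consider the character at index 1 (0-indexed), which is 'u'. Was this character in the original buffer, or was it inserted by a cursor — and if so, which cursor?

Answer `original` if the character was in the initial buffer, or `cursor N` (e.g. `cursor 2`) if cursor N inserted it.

Answer: cursor 3

Derivation:
After op 1 (move_right): buffer="nsvqwz" (len 6), cursors c1@2 c2@4, authorship ......
After op 2 (move_right): buffer="nsvqwz" (len 6), cursors c1@3 c2@5, authorship ......
After op 3 (add_cursor(1)): buffer="nsvqwz" (len 6), cursors c3@1 c1@3 c2@5, authorship ......
After op 4 (move_left): buffer="nsvqwz" (len 6), cursors c3@0 c1@2 c2@4, authorship ......
After op 5 (insert('p')): buffer="pnspvqpwz" (len 9), cursors c3@1 c1@4 c2@7, authorship 3..1..2..
After op 6 (insert('u')): buffer="punspuvqpuwz" (len 12), cursors c3@2 c1@6 c2@10, authorship 33..11..22..
After op 7 (insert('a')): buffer="puanspuavqpuawz" (len 15), cursors c3@3 c1@8 c2@13, authorship 333..111..222..
Authorship (.=original, N=cursor N): 3 3 3 . . 1 1 1 . . 2 2 2 . .
Index 1: author = 3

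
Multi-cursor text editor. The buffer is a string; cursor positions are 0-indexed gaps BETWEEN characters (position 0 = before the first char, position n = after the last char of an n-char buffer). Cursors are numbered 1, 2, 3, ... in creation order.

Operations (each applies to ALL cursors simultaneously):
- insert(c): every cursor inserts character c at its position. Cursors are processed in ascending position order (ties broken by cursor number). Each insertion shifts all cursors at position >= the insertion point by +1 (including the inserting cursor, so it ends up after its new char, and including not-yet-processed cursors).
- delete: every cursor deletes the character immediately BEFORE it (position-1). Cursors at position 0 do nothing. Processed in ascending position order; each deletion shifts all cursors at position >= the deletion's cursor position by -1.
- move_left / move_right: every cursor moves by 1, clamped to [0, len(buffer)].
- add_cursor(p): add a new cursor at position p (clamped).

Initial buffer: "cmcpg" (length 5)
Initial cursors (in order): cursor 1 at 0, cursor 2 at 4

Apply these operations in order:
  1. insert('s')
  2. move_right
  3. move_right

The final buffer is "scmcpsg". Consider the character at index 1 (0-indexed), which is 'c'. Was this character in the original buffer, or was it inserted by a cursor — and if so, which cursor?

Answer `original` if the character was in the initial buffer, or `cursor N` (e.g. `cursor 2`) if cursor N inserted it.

Answer: original

Derivation:
After op 1 (insert('s')): buffer="scmcpsg" (len 7), cursors c1@1 c2@6, authorship 1....2.
After op 2 (move_right): buffer="scmcpsg" (len 7), cursors c1@2 c2@7, authorship 1....2.
After op 3 (move_right): buffer="scmcpsg" (len 7), cursors c1@3 c2@7, authorship 1....2.
Authorship (.=original, N=cursor N): 1 . . . . 2 .
Index 1: author = original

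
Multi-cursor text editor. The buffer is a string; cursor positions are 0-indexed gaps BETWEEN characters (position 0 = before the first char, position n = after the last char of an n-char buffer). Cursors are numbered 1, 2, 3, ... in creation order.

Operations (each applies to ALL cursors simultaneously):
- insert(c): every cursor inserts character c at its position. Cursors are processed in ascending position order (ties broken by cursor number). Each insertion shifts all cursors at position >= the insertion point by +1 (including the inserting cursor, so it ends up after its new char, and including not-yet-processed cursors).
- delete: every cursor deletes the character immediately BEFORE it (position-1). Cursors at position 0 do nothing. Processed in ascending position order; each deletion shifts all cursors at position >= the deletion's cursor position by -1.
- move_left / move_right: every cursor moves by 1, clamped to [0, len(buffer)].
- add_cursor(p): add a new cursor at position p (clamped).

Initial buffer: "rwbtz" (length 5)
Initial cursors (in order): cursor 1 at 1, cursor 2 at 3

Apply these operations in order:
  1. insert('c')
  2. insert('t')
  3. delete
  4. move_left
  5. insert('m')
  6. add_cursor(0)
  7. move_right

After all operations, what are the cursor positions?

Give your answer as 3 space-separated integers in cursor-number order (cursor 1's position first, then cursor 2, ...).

Answer: 3 7 1

Derivation:
After op 1 (insert('c')): buffer="rcwbctz" (len 7), cursors c1@2 c2@5, authorship .1..2..
After op 2 (insert('t')): buffer="rctwbcttz" (len 9), cursors c1@3 c2@7, authorship .11..22..
After op 3 (delete): buffer="rcwbctz" (len 7), cursors c1@2 c2@5, authorship .1..2..
After op 4 (move_left): buffer="rcwbctz" (len 7), cursors c1@1 c2@4, authorship .1..2..
After op 5 (insert('m')): buffer="rmcwbmctz" (len 9), cursors c1@2 c2@6, authorship .11..22..
After op 6 (add_cursor(0)): buffer="rmcwbmctz" (len 9), cursors c3@0 c1@2 c2@6, authorship .11..22..
After op 7 (move_right): buffer="rmcwbmctz" (len 9), cursors c3@1 c1@3 c2@7, authorship .11..22..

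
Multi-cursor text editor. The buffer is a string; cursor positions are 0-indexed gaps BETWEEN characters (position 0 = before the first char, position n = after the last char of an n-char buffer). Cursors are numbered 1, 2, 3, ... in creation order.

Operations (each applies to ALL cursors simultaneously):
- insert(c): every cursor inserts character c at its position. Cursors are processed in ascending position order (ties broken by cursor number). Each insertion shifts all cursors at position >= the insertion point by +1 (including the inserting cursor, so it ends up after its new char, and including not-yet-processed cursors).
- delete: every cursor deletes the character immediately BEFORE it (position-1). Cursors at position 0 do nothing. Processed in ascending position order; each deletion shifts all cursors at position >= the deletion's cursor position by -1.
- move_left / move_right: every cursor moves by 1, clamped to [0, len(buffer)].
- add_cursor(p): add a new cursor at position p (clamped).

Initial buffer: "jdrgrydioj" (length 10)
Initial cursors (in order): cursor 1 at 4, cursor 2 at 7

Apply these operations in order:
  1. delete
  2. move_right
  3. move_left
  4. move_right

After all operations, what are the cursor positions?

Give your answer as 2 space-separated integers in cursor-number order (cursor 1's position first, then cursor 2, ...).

After op 1 (delete): buffer="jdrryioj" (len 8), cursors c1@3 c2@5, authorship ........
After op 2 (move_right): buffer="jdrryioj" (len 8), cursors c1@4 c2@6, authorship ........
After op 3 (move_left): buffer="jdrryioj" (len 8), cursors c1@3 c2@5, authorship ........
After op 4 (move_right): buffer="jdrryioj" (len 8), cursors c1@4 c2@6, authorship ........

Answer: 4 6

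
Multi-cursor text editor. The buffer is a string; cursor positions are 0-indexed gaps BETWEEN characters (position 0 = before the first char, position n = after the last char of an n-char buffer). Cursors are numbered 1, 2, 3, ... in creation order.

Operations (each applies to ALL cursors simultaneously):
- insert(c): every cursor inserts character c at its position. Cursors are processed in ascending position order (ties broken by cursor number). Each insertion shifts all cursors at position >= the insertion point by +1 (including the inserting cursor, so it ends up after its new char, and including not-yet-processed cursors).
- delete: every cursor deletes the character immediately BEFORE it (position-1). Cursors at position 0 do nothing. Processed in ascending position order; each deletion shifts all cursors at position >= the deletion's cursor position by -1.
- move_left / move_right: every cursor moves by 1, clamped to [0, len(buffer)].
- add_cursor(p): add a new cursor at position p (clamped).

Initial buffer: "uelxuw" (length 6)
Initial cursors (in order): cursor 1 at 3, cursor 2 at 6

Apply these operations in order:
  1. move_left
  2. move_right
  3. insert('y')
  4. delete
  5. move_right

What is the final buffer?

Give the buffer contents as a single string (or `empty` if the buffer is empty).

After op 1 (move_left): buffer="uelxuw" (len 6), cursors c1@2 c2@5, authorship ......
After op 2 (move_right): buffer="uelxuw" (len 6), cursors c1@3 c2@6, authorship ......
After op 3 (insert('y')): buffer="uelyxuwy" (len 8), cursors c1@4 c2@8, authorship ...1...2
After op 4 (delete): buffer="uelxuw" (len 6), cursors c1@3 c2@6, authorship ......
After op 5 (move_right): buffer="uelxuw" (len 6), cursors c1@4 c2@6, authorship ......

Answer: uelxuw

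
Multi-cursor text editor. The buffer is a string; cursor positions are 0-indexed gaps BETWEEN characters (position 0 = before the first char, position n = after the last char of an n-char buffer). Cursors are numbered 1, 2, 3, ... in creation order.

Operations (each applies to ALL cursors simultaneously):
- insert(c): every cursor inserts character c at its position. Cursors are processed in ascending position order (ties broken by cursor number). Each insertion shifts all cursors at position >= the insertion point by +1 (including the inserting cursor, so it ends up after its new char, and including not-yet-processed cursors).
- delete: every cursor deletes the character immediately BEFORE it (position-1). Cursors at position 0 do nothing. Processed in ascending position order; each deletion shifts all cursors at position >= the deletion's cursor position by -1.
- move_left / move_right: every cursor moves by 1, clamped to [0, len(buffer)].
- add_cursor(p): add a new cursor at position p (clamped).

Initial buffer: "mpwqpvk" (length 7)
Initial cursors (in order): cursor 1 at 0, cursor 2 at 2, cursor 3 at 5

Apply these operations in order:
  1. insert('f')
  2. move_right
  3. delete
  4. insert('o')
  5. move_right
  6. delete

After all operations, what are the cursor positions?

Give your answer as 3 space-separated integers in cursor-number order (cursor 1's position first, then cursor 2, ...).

Answer: 2 4 7

Derivation:
After op 1 (insert('f')): buffer="fmpfwqpfvk" (len 10), cursors c1@1 c2@4 c3@8, authorship 1..2...3..
After op 2 (move_right): buffer="fmpfwqpfvk" (len 10), cursors c1@2 c2@5 c3@9, authorship 1..2...3..
After op 3 (delete): buffer="fpfqpfk" (len 7), cursors c1@1 c2@3 c3@6, authorship 1.2..3.
After op 4 (insert('o')): buffer="fopfoqpfok" (len 10), cursors c1@2 c2@5 c3@9, authorship 11.22..33.
After op 5 (move_right): buffer="fopfoqpfok" (len 10), cursors c1@3 c2@6 c3@10, authorship 11.22..33.
After op 6 (delete): buffer="fofopfo" (len 7), cursors c1@2 c2@4 c3@7, authorship 1122.33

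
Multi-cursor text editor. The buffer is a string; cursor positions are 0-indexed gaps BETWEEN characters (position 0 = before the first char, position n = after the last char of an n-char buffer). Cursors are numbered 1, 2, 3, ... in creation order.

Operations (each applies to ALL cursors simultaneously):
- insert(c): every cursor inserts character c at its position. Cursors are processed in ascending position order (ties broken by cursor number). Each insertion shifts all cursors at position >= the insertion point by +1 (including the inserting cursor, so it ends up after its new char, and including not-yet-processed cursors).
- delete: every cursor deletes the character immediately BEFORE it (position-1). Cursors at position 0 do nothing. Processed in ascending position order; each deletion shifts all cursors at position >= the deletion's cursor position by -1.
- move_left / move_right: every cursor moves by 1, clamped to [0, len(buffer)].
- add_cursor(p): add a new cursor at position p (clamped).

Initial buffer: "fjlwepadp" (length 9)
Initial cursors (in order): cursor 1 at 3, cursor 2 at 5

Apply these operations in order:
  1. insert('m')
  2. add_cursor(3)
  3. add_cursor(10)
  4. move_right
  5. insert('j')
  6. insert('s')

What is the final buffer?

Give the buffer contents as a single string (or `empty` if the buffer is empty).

After op 1 (insert('m')): buffer="fjlmwempadp" (len 11), cursors c1@4 c2@7, authorship ...1..2....
After op 2 (add_cursor(3)): buffer="fjlmwempadp" (len 11), cursors c3@3 c1@4 c2@7, authorship ...1..2....
After op 3 (add_cursor(10)): buffer="fjlmwempadp" (len 11), cursors c3@3 c1@4 c2@7 c4@10, authorship ...1..2....
After op 4 (move_right): buffer="fjlmwempadp" (len 11), cursors c3@4 c1@5 c2@8 c4@11, authorship ...1..2....
After op 5 (insert('j')): buffer="fjlmjwjempjadpj" (len 15), cursors c3@5 c1@7 c2@11 c4@15, authorship ...13.1.2.2...4
After op 6 (insert('s')): buffer="fjlmjswjsempjsadpjs" (len 19), cursors c3@6 c1@9 c2@14 c4@19, authorship ...133.11.2.22...44

Answer: fjlmjswjsempjsadpjs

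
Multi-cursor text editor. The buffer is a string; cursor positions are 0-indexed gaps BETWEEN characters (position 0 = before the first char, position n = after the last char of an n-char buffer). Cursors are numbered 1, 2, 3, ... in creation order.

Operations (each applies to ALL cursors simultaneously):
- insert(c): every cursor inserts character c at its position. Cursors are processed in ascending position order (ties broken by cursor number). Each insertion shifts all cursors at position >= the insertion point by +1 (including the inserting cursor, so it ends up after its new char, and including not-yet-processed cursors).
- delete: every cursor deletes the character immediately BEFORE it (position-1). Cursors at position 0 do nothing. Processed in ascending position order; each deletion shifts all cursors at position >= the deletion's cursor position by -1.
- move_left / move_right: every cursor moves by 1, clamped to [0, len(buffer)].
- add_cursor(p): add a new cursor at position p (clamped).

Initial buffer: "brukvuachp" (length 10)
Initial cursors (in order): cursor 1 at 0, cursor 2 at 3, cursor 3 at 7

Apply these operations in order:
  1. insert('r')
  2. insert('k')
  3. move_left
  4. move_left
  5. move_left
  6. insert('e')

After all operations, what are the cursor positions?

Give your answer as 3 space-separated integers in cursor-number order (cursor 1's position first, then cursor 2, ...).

Answer: 1 6 13

Derivation:
After op 1 (insert('r')): buffer="rbrurkvuarchp" (len 13), cursors c1@1 c2@5 c3@10, authorship 1...2....3...
After op 2 (insert('k')): buffer="rkbrurkkvuarkchp" (len 16), cursors c1@2 c2@7 c3@13, authorship 11...22....33...
After op 3 (move_left): buffer="rkbrurkkvuarkchp" (len 16), cursors c1@1 c2@6 c3@12, authorship 11...22....33...
After op 4 (move_left): buffer="rkbrurkkvuarkchp" (len 16), cursors c1@0 c2@5 c3@11, authorship 11...22....33...
After op 5 (move_left): buffer="rkbrurkkvuarkchp" (len 16), cursors c1@0 c2@4 c3@10, authorship 11...22....33...
After op 6 (insert('e')): buffer="erkbreurkkvuearkchp" (len 19), cursors c1@1 c2@6 c3@13, authorship 111..2.22...3.33...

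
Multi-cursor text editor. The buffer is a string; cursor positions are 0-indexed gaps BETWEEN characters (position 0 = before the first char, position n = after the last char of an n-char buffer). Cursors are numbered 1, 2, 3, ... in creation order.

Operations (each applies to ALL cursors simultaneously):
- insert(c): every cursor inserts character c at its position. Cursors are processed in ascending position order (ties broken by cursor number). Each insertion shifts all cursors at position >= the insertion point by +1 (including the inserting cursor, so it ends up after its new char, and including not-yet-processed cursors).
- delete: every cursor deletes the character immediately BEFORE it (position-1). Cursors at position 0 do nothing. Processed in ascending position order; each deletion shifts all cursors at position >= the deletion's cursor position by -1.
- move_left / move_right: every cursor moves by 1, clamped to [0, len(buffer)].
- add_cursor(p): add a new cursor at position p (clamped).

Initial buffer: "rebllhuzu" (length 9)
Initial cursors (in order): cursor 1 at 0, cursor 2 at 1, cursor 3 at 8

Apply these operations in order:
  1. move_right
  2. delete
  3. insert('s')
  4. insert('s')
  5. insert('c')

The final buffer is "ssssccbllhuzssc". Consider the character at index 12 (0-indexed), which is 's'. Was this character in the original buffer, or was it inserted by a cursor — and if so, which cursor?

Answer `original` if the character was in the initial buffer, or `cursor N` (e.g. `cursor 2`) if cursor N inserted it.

Answer: cursor 3

Derivation:
After op 1 (move_right): buffer="rebllhuzu" (len 9), cursors c1@1 c2@2 c3@9, authorship .........
After op 2 (delete): buffer="bllhuz" (len 6), cursors c1@0 c2@0 c3@6, authorship ......
After op 3 (insert('s')): buffer="ssbllhuzs" (len 9), cursors c1@2 c2@2 c3@9, authorship 12......3
After op 4 (insert('s')): buffer="ssssbllhuzss" (len 12), cursors c1@4 c2@4 c3@12, authorship 1212......33
After op 5 (insert('c')): buffer="ssssccbllhuzssc" (len 15), cursors c1@6 c2@6 c3@15, authorship 121212......333
Authorship (.=original, N=cursor N): 1 2 1 2 1 2 . . . . . . 3 3 3
Index 12: author = 3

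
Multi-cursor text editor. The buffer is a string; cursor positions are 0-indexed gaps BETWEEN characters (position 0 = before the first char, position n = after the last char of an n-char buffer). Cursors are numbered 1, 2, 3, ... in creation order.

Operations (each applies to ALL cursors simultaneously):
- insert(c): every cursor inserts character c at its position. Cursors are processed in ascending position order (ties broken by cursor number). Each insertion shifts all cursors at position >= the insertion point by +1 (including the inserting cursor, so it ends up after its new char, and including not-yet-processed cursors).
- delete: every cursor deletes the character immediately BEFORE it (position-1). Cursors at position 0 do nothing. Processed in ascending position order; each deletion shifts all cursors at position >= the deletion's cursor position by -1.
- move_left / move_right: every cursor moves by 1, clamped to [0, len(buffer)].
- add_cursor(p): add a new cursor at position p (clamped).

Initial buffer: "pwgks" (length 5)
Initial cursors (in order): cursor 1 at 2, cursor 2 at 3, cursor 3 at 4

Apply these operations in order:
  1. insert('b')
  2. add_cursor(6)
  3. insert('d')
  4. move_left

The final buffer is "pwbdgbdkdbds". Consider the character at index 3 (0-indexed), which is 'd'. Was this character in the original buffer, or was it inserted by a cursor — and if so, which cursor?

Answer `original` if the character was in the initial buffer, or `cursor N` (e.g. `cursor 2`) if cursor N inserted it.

Answer: cursor 1

Derivation:
After op 1 (insert('b')): buffer="pwbgbkbs" (len 8), cursors c1@3 c2@5 c3@7, authorship ..1.2.3.
After op 2 (add_cursor(6)): buffer="pwbgbkbs" (len 8), cursors c1@3 c2@5 c4@6 c3@7, authorship ..1.2.3.
After op 3 (insert('d')): buffer="pwbdgbdkdbds" (len 12), cursors c1@4 c2@7 c4@9 c3@11, authorship ..11.22.433.
After op 4 (move_left): buffer="pwbdgbdkdbds" (len 12), cursors c1@3 c2@6 c4@8 c3@10, authorship ..11.22.433.
Authorship (.=original, N=cursor N): . . 1 1 . 2 2 . 4 3 3 .
Index 3: author = 1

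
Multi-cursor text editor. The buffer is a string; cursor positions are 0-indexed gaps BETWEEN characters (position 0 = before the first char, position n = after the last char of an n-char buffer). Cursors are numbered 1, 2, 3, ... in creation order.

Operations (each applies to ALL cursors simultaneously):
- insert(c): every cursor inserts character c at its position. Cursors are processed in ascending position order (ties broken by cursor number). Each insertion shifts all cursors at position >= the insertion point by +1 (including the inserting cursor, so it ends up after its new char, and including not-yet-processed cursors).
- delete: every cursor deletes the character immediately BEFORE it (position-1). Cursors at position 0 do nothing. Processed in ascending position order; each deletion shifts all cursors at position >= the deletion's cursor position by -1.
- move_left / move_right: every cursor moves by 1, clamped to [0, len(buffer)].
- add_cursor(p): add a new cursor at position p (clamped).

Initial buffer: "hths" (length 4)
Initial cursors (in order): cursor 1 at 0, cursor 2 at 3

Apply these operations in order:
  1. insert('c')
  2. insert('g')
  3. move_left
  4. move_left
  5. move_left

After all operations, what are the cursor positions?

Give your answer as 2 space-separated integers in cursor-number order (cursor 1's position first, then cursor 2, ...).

Answer: 0 4

Derivation:
After op 1 (insert('c')): buffer="chthcs" (len 6), cursors c1@1 c2@5, authorship 1...2.
After op 2 (insert('g')): buffer="cghthcgs" (len 8), cursors c1@2 c2@7, authorship 11...22.
After op 3 (move_left): buffer="cghthcgs" (len 8), cursors c1@1 c2@6, authorship 11...22.
After op 4 (move_left): buffer="cghthcgs" (len 8), cursors c1@0 c2@5, authorship 11...22.
After op 5 (move_left): buffer="cghthcgs" (len 8), cursors c1@0 c2@4, authorship 11...22.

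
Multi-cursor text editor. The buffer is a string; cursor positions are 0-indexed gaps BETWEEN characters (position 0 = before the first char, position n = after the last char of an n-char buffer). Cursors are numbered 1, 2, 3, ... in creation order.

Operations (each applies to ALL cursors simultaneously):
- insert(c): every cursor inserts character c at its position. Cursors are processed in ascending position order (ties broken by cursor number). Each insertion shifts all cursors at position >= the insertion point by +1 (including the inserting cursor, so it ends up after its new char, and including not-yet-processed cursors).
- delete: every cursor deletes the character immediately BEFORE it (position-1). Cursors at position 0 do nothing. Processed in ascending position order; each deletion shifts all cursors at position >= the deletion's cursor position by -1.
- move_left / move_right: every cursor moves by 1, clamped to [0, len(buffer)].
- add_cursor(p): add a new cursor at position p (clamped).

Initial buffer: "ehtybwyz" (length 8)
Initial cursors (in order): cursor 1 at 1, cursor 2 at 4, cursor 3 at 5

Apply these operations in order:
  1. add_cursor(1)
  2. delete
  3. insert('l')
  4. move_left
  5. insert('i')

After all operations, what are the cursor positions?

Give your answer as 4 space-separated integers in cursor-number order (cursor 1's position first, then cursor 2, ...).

After op 1 (add_cursor(1)): buffer="ehtybwyz" (len 8), cursors c1@1 c4@1 c2@4 c3@5, authorship ........
After op 2 (delete): buffer="htwyz" (len 5), cursors c1@0 c4@0 c2@2 c3@2, authorship .....
After op 3 (insert('l')): buffer="llhtllwyz" (len 9), cursors c1@2 c4@2 c2@6 c3@6, authorship 14..23...
After op 4 (move_left): buffer="llhtllwyz" (len 9), cursors c1@1 c4@1 c2@5 c3@5, authorship 14..23...
After op 5 (insert('i')): buffer="liilhtliilwyz" (len 13), cursors c1@3 c4@3 c2@9 c3@9, authorship 1144..2233...

Answer: 3 9 9 3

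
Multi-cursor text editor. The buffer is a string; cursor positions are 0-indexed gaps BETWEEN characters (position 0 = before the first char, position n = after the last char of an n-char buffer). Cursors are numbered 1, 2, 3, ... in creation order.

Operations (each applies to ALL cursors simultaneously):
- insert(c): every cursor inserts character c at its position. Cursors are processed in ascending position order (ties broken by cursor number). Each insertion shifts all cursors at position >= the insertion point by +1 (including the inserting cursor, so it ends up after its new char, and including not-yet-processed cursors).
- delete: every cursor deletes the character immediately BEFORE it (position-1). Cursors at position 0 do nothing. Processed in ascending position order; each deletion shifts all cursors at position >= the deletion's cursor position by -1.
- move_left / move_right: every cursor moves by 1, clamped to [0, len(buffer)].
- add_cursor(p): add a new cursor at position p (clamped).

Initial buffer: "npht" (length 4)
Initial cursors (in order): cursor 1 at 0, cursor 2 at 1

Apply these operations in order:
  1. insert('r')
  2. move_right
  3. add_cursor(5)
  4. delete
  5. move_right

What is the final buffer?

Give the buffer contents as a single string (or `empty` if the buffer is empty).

Answer: rrt

Derivation:
After op 1 (insert('r')): buffer="rnrpht" (len 6), cursors c1@1 c2@3, authorship 1.2...
After op 2 (move_right): buffer="rnrpht" (len 6), cursors c1@2 c2@4, authorship 1.2...
After op 3 (add_cursor(5)): buffer="rnrpht" (len 6), cursors c1@2 c2@4 c3@5, authorship 1.2...
After op 4 (delete): buffer="rrt" (len 3), cursors c1@1 c2@2 c3@2, authorship 12.
After op 5 (move_right): buffer="rrt" (len 3), cursors c1@2 c2@3 c3@3, authorship 12.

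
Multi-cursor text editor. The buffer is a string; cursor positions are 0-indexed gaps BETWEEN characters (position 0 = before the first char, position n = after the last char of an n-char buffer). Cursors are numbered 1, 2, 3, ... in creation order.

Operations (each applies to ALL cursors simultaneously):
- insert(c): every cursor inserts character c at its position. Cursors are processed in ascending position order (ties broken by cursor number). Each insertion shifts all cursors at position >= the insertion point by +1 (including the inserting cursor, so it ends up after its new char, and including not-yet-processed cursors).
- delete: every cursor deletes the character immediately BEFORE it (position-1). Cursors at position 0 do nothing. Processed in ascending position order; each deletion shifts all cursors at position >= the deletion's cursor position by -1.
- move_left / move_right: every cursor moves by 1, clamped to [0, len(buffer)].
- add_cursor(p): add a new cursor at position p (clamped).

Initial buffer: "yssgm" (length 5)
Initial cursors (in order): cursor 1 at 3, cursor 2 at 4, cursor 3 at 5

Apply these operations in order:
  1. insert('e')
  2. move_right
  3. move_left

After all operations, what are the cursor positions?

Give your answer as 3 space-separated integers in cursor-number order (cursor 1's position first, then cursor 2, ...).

After op 1 (insert('e')): buffer="yssegeme" (len 8), cursors c1@4 c2@6 c3@8, authorship ...1.2.3
After op 2 (move_right): buffer="yssegeme" (len 8), cursors c1@5 c2@7 c3@8, authorship ...1.2.3
After op 3 (move_left): buffer="yssegeme" (len 8), cursors c1@4 c2@6 c3@7, authorship ...1.2.3

Answer: 4 6 7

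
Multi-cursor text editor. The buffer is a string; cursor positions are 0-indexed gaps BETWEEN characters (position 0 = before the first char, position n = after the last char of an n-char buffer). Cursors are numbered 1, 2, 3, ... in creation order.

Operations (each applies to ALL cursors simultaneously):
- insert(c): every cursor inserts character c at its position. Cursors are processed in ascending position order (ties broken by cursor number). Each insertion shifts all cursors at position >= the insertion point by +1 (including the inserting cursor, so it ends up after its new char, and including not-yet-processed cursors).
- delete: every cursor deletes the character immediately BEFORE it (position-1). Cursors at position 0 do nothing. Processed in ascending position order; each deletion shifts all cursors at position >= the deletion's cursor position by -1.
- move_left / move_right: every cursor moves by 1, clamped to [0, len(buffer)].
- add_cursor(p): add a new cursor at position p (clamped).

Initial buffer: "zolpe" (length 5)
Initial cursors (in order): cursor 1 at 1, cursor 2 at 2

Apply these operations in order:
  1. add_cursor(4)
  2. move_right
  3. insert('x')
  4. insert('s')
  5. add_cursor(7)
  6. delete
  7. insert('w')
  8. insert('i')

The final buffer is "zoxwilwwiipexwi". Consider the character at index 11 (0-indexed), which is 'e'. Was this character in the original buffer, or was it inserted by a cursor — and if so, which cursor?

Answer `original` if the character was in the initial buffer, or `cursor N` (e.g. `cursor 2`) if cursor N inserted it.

Answer: original

Derivation:
After op 1 (add_cursor(4)): buffer="zolpe" (len 5), cursors c1@1 c2@2 c3@4, authorship .....
After op 2 (move_right): buffer="zolpe" (len 5), cursors c1@2 c2@3 c3@5, authorship .....
After op 3 (insert('x')): buffer="zoxlxpex" (len 8), cursors c1@3 c2@5 c3@8, authorship ..1.2..3
After op 4 (insert('s')): buffer="zoxslxspexs" (len 11), cursors c1@4 c2@7 c3@11, authorship ..11.22..33
After op 5 (add_cursor(7)): buffer="zoxslxspexs" (len 11), cursors c1@4 c2@7 c4@7 c3@11, authorship ..11.22..33
After op 6 (delete): buffer="zoxlpex" (len 7), cursors c1@3 c2@4 c4@4 c3@7, authorship ..1...3
After op 7 (insert('w')): buffer="zoxwlwwpexw" (len 11), cursors c1@4 c2@7 c4@7 c3@11, authorship ..11.24..33
After op 8 (insert('i')): buffer="zoxwilwwiipexwi" (len 15), cursors c1@5 c2@10 c4@10 c3@15, authorship ..111.2424..333
Authorship (.=original, N=cursor N): . . 1 1 1 . 2 4 2 4 . . 3 3 3
Index 11: author = original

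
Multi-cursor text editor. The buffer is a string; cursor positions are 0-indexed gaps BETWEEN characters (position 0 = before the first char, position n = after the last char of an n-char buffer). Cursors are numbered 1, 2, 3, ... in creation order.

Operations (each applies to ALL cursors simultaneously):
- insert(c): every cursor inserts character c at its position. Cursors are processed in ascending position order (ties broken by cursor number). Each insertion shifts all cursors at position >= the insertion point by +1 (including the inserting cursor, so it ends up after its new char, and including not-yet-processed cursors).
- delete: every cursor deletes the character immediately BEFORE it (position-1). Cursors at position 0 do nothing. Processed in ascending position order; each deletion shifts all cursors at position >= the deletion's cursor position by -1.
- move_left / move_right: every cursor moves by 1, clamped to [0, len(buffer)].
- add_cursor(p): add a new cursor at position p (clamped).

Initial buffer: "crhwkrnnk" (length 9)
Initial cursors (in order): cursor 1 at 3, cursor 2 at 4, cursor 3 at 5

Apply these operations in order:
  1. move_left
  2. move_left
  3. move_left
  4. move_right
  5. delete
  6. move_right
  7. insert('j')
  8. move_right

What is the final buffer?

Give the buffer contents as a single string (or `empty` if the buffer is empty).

After op 1 (move_left): buffer="crhwkrnnk" (len 9), cursors c1@2 c2@3 c3@4, authorship .........
After op 2 (move_left): buffer="crhwkrnnk" (len 9), cursors c1@1 c2@2 c3@3, authorship .........
After op 3 (move_left): buffer="crhwkrnnk" (len 9), cursors c1@0 c2@1 c3@2, authorship .........
After op 4 (move_right): buffer="crhwkrnnk" (len 9), cursors c1@1 c2@2 c3@3, authorship .........
After op 5 (delete): buffer="wkrnnk" (len 6), cursors c1@0 c2@0 c3@0, authorship ......
After op 6 (move_right): buffer="wkrnnk" (len 6), cursors c1@1 c2@1 c3@1, authorship ......
After op 7 (insert('j')): buffer="wjjjkrnnk" (len 9), cursors c1@4 c2@4 c3@4, authorship .123.....
After op 8 (move_right): buffer="wjjjkrnnk" (len 9), cursors c1@5 c2@5 c3@5, authorship .123.....

Answer: wjjjkrnnk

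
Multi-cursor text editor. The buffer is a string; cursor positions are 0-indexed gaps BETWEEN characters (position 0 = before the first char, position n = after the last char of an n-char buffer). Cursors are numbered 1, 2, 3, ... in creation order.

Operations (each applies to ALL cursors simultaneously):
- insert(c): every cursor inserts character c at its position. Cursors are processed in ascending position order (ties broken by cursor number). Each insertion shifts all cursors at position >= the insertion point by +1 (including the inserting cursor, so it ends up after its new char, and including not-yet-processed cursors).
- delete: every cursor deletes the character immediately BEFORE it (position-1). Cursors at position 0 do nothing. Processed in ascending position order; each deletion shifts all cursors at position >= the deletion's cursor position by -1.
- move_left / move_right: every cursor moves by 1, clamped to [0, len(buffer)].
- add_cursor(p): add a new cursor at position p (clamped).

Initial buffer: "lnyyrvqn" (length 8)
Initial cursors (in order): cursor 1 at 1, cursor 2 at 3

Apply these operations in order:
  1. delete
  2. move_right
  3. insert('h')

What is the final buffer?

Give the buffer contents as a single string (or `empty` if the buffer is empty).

Answer: nhyhrvqn

Derivation:
After op 1 (delete): buffer="nyrvqn" (len 6), cursors c1@0 c2@1, authorship ......
After op 2 (move_right): buffer="nyrvqn" (len 6), cursors c1@1 c2@2, authorship ......
After op 3 (insert('h')): buffer="nhyhrvqn" (len 8), cursors c1@2 c2@4, authorship .1.2....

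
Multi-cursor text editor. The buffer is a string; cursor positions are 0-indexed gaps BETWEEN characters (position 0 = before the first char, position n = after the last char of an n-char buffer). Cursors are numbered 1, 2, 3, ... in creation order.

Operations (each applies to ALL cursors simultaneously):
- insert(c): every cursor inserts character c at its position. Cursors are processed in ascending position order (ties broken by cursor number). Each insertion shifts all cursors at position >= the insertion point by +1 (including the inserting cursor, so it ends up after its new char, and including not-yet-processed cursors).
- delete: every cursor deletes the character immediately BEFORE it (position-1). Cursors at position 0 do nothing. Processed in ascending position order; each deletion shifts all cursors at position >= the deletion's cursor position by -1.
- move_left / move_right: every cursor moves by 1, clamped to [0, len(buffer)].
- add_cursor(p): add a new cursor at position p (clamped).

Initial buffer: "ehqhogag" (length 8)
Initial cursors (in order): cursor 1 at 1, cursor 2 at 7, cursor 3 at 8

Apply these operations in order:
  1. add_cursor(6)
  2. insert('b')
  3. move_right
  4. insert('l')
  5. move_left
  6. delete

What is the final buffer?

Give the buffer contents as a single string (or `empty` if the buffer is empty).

After op 1 (add_cursor(6)): buffer="ehqhogag" (len 8), cursors c1@1 c4@6 c2@7 c3@8, authorship ........
After op 2 (insert('b')): buffer="ebhqhogbabgb" (len 12), cursors c1@2 c4@8 c2@10 c3@12, authorship .1.....4.2.3
After op 3 (move_right): buffer="ebhqhogbabgb" (len 12), cursors c1@3 c4@9 c2@11 c3@12, authorship .1.....4.2.3
After op 4 (insert('l')): buffer="ebhlqhogbalbglbl" (len 16), cursors c1@4 c4@11 c2@14 c3@16, authorship .1.1....4.42.233
After op 5 (move_left): buffer="ebhlqhogbalbglbl" (len 16), cursors c1@3 c4@10 c2@13 c3@15, authorship .1.1....4.42.233
After op 6 (delete): buffer="eblqhogblbll" (len 12), cursors c1@2 c4@8 c2@10 c3@11, authorship .11....44223

Answer: eblqhogblbll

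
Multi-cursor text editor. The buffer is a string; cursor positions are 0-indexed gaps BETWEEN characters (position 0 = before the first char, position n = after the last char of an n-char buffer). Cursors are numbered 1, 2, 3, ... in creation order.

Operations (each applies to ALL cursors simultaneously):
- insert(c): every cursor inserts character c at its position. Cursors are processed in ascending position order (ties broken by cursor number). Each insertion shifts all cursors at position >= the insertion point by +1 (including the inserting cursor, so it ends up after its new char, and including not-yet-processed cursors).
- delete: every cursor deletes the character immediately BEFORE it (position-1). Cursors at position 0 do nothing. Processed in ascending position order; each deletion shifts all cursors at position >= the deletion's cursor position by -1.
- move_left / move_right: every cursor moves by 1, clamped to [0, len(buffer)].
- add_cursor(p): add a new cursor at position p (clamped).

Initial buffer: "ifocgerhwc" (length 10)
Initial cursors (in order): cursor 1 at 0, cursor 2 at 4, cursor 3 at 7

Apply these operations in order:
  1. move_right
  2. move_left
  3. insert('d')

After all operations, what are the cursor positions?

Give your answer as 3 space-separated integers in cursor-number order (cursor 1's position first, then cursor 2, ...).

After op 1 (move_right): buffer="ifocgerhwc" (len 10), cursors c1@1 c2@5 c3@8, authorship ..........
After op 2 (move_left): buffer="ifocgerhwc" (len 10), cursors c1@0 c2@4 c3@7, authorship ..........
After op 3 (insert('d')): buffer="difocdgerdhwc" (len 13), cursors c1@1 c2@6 c3@10, authorship 1....2...3...

Answer: 1 6 10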